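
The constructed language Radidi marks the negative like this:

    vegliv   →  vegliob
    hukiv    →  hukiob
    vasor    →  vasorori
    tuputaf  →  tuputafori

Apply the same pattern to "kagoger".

"kagoger" ends in -r. The one such stem in the data (vasor → vasorori) adds -ori, so the same rule applies.
So kagoger → kagogerori.

kagogerori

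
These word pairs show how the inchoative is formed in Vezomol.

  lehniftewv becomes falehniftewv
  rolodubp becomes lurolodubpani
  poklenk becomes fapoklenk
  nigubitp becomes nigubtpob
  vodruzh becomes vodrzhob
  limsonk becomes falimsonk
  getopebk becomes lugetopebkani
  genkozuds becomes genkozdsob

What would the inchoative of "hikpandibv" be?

getopebk and poklenk both end in -k yet inflect differently (lugetopebkani, fapoklenk), so the final letter is not what conditions the rule; the second-to-last letter is.
"hikpandibv" has second-to-last letter 'b'. The stems whose second-to-last letter is 'b' (getopebk → lugetopebkani, rolodubp → lurolodubpani) add lu- … -ani around the stem.
The other patterns: stems whose second-to-last letter is 'n' or 'w' add the prefix fa-; stems whose second-to-last letter is 'd', 't' or 'z' delete the last vowel and add -ob.
So hikpandibv → luhikpandibvani.

luhikpandibvani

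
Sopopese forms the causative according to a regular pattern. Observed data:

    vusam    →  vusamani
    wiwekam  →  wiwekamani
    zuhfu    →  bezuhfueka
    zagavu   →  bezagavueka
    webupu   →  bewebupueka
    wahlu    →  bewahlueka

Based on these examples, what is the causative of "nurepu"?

benurepueka

"nurepu" ends in -u. The stems ending in -u (zuhfu → bezuhfueka, zagavu → bezagavueka, webupu → bewebupueka) add be- … -eka around the stem.
The other pattern: stems ending in -m add -ani.
So nurepu → benurepueka.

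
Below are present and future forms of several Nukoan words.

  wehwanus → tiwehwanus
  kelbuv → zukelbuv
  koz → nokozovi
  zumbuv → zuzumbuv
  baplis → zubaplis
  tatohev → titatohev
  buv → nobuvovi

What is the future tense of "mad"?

nomadovi

buv and kelbuv both end in -v yet inflect differently (nobuvovi, zukelbuv), so the final letter is not what conditions the rule; the number of vowels is.
"mad" has 1 vowel. The stems with 1 vowel (koz → nokozovi, buv → nobuvovi) add no- … -ovi around the stem.
The other patterns: stems with 2 vowels add the prefix zu-; stems with 3 vowels add the prefix ti-.
So mad → nomadovi.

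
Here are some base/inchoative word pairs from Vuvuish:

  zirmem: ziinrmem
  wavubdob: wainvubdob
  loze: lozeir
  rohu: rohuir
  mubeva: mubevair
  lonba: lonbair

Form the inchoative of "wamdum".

wainmdum

zirmem and loze both have last vowel 'e' yet inflect differently (ziinrmem, lozeir), so the last vowel is not what conditions the rule; whether the stem ends in a vowel or a consonant is.
"wamdum" ends in a consonant. The stems ending in a consonant (zirmem → ziinrmem, wavubdob → wainvubdob) insert -in- after the first vowel.
The other pattern: stems ending in a vowel add -ir.
So wamdum → wainmdum.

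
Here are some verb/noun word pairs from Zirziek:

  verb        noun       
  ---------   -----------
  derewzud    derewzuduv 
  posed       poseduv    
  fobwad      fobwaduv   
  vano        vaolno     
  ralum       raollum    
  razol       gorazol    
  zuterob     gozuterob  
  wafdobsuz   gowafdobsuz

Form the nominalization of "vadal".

govadal

derewzud and ralum both have last vowel 'u' yet inflect differently (derewzuduv, raollum), so the last vowel is not what conditions the rule; the final letter is.
"vadal" ends in -l. The one such stem in the data (razol → gorazol) adds the prefix go-, so the same rule applies.
The other patterns: stems ending in -d add -uv; stems ending in -m or -o insert -ol- after the first vowel.
So vadal → govadal.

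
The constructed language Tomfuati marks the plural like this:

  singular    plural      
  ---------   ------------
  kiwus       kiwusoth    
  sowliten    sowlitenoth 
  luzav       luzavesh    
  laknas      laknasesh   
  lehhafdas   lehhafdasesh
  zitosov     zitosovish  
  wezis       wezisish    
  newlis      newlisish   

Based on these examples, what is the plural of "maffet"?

maffetoth

kiwus and laknas both end in -s yet inflect differently (kiwusoth, laknasesh), so the final letter is not what conditions the rule; the last vowel is.
"maffet" has last vowel 'e'. The one such stem in the data (sowliten → sowlitenoth) adds -oth, so the same rule applies.
So maffet → maffetoth.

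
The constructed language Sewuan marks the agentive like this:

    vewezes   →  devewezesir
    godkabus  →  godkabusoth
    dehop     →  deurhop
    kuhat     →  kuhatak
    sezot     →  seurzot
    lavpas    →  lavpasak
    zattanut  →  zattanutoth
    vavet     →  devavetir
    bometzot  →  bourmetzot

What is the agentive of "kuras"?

"kuras" has last vowel 'a'. The stems whose last vowel is 'a' (lavpas → lavpasak, kuhat → kuhatak) add -ak.
So kuras → kurasak.

kurasak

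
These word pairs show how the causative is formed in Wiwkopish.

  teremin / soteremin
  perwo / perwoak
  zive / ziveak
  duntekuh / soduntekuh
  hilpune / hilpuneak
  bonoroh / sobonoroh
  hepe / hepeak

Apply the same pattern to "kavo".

perwo and bonoroh both have last vowel 'o' yet inflect differently (perwoak, sobonoroh), so the last vowel is not what conditions the rule; whether the stem ends in a vowel or a consonant is.
"kavo" ends in a vowel. The stems ending in a vowel (perwo → perwoak, hepe → hepeak, hilpune → hilpuneak) add -ak.
The other pattern: stems ending in a consonant add the prefix so-.
So kavo → kavoak.

kavoak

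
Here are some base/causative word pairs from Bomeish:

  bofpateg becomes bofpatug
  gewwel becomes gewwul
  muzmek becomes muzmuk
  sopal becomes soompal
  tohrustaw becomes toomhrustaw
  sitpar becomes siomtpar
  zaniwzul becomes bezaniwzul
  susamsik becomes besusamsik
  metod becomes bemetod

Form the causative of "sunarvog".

besunarvog

gewwel and sopal both end in -l yet inflect differently (gewwul, soompal), so the final letter is not what conditions the rule; the last vowel is.
"sunarvog" has last vowel 'o'. The one such stem in the data (metod → bemetod) adds the prefix be-, so the same rule applies.
The other patterns: stems whose last vowel is 'e' change the last vowel to 'u'; stems whose last vowel is 'a' insert -om- after the first vowel.
So sunarvog → besunarvog.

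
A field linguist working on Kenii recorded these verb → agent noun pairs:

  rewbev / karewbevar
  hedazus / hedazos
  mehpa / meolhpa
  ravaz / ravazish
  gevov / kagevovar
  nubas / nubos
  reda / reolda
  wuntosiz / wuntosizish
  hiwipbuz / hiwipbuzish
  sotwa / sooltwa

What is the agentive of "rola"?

roolla

"rola" ends in -a. The stems ending in -a (sotwa → sooltwa, mehpa → meolhpa, reda → reolda) insert -ol- after the first vowel.
So rola → roolla.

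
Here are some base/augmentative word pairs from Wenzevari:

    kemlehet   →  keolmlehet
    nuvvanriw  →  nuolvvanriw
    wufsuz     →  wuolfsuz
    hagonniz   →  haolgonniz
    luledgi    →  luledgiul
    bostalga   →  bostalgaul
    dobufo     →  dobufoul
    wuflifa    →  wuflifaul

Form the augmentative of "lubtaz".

luolbtaz

nuvvanriw and luledgi both have last vowel 'i' yet inflect differently (nuolvvanriw, luledgiul), so the last vowel is not what conditions the rule; whether the stem ends in a vowel or a consonant is.
"lubtaz" ends in a consonant. The stems ending in a consonant (kemlehet → keolmlehet, nuvvanriw → nuolvvanriw, wufsuz → wuolfsuz) insert -ol- after the first vowel.
So lubtaz → luolbtaz.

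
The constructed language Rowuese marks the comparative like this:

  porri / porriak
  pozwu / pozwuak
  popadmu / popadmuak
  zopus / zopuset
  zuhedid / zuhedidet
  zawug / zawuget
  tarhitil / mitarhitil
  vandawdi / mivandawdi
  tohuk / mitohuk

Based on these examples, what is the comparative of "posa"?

porri and vandawdi both end in -i yet inflect differently (porriak, mivandawdi), so the final letter is not what conditions the rule; the first letter is.
"posa" begins with p-. The stems beginning with p- (porri → porriak, pozwu → pozwuak, popadmu → popadmuak) add -ak.
The other patterns: stems beginning with z- add -et; stems beginning with t- or v- add the prefix mi-.
So posa → posaak.

posaak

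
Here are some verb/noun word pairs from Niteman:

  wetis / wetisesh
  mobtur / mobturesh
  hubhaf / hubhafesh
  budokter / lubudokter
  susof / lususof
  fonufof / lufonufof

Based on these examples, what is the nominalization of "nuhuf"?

nuhufesh

"nuhuf" has last vowel 'u'. The one such stem in the data (mobtur → mobturesh) adds -esh, so the same rule applies.
So nuhuf → nuhufesh.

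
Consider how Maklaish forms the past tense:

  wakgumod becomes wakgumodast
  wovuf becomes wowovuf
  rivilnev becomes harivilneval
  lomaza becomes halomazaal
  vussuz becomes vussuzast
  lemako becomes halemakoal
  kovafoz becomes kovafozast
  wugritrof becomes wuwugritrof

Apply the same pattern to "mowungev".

hamowungeval

kovafoz and wugritrof both have last vowel 'o' yet inflect differently (kovafozast, wuwugritrof), so the last vowel is not what conditions the rule; the final letter is.
"mowungev" ends in -v. The one such stem in the data (rivilnev → harivilneval) adds ha- … -al around the stem, so the same rule applies.
So mowungev → hamowungeval.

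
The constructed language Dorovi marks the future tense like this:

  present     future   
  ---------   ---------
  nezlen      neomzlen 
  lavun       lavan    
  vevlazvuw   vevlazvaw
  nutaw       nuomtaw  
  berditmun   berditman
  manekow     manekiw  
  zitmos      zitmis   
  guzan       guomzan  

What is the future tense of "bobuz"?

manekow and vevlazvuw both end in -w yet inflect differently (manekiw, vevlazvaw), so the final letter is not what conditions the rule; the last vowel is.
"bobuz" has last vowel 'u'. The stems whose last vowel is 'u' (vevlazvuw → vevlazvaw, lavun → lavan, berditmun → berditman) change the last vowel to 'a'.
So bobuz → bobaz.

bobaz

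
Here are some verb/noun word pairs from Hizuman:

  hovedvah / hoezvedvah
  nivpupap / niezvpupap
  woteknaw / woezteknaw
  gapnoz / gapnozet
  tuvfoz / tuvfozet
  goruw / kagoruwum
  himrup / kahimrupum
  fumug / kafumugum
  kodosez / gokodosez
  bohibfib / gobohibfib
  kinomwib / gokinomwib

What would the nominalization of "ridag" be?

woteknaw and goruw both end in -w yet inflect differently (woezteknaw, kagoruwum), so the final letter is not what conditions the rule; the last vowel is.
"ridag" has last vowel 'a'. The stems whose last vowel is 'a' (hovedvah → hoezvedvah, nivpupap → niezvpupap, woteknaw → woezteknaw) insert -ez- after the first vowel.
So ridag → riezdag.

riezdag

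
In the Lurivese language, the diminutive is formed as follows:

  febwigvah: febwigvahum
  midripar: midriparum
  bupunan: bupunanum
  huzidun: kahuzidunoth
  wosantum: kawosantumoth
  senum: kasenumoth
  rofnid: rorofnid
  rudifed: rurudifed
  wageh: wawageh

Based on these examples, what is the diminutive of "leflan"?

"leflan" has last vowel 'a'. The stems whose last vowel is 'a' (febwigvah → febwigvahum, midripar → midriparum, bupunan → bupunanum) add -um.
The other patterns: stems whose last vowel is 'u' add ka- … -oth around the stem; stems whose last vowel is 'e' or 'i' repeat the first consonant+vowel as a prefix.
So leflan → leflanum.

leflanum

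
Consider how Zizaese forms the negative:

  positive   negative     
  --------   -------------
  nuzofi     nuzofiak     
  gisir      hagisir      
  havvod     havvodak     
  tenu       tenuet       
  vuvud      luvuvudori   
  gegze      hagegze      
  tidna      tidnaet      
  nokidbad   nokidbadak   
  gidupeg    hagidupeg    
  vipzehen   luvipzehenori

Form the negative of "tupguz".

"tupguz" begins with t-. The stems beginning with t- (tidna → tidnaet, tenu → tenuet) add -et.
So tupguz → tupguzet.

tupguzet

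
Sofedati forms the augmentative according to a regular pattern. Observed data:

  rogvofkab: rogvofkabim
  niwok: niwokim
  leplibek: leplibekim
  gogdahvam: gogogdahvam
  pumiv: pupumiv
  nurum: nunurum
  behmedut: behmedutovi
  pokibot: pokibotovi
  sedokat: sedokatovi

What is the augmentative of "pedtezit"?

sedokat and gogdahvam both have last vowel 'a' yet inflect differently (sedokatovi, gogogdahvam), so the last vowel is not what conditions the rule; the final letter is.
"pedtezit" ends in -t. The stems ending in -t (sedokat → sedokatovi, pokibot → pokibotovi, behmedut → behmedutovi) add -ovi.
So pedtezit → pedtezitovi.

pedtezitovi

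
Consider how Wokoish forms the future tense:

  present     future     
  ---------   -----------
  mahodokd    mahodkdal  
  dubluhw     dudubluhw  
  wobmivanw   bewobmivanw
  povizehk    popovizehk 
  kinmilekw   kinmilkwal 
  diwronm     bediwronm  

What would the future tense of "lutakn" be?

lutknal

dubluhw and kinmilekw both end in -w yet inflect differently (dudubluhw, kinmilkwal), so the final letter is not what conditions the rule; the second-to-last letter is.
"lutakn" has second-to-last letter 'k'. The stems whose second-to-last letter is 'k' (kinmilekw → kinmilkwal, mahodokd → mahodkdal) delete the last vowel and add -al.
The other patterns: stems whose second-to-last letter is 'h' repeat the first consonant+vowel as a prefix; stems whose second-to-last letter is 'n' add the prefix be-.
So lutakn → lutknal.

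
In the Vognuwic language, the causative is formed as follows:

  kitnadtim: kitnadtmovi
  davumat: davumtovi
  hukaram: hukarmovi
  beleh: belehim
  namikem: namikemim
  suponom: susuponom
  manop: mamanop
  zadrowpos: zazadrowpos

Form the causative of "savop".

sasavop

kitnadtim and namikem both end in -m yet inflect differently (kitnadtmovi, namikemim), so the final letter is not what conditions the rule; the last vowel is.
"savop" has last vowel 'o'. The stems whose last vowel is 'o' (suponom → susuponom, manop → mamanop, zadrowpos → zazadrowpos) repeat the first consonant+vowel as a prefix.
So savop → sasavop.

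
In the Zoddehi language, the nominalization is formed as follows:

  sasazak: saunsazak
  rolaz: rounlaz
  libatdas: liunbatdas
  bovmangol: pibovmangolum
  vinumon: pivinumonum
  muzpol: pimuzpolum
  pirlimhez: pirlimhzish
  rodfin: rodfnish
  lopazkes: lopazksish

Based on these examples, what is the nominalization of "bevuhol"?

pibevuholum

rolaz and pirlimhez both end in -z yet inflect differently (rounlaz, pirlimhzish), so the final letter is not what conditions the rule; the last vowel is.
"bevuhol" has last vowel 'o'. The stems whose last vowel is 'o' (bovmangol → pibovmangolum, vinumon → pivinumonum, muzpol → pimuzpolum) add pi- … -um around the stem.
The other patterns: stems whose last vowel is 'a' insert -un- after the first vowel; stems whose last vowel is 'e' or 'i' delete the last vowel and add -ish.
So bevuhol → pibevuholum.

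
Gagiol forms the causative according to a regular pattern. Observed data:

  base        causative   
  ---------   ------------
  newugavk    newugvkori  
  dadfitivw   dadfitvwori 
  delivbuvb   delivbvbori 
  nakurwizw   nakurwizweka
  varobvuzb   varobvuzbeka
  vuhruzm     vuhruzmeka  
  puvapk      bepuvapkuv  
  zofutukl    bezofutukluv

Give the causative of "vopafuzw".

vopafuzweka

dadfitivw and nakurwizw both end in -w yet inflect differently (dadfitvwori, nakurwizweka), so the final letter is not what conditions the rule; the second-to-last letter is.
"vopafuzw" has second-to-last letter 'z'. The stems whose second-to-last letter is 'z' (nakurwizw → nakurwizweka, varobvuzb → varobvuzbeka, vuhruzm → vuhruzmeka) add -eka.
So vopafuzw → vopafuzweka.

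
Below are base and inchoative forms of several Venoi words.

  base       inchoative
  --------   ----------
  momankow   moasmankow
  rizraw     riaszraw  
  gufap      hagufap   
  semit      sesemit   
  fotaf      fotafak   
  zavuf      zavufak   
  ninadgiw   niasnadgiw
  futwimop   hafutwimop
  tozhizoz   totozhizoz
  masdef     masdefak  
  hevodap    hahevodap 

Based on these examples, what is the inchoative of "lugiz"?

futwimop and tozhizoz both have last vowel 'o' yet inflect differently (hafutwimop, totozhizoz), so the last vowel is not what conditions the rule; the final letter is.
"lugiz" ends in -z. The one such stem in the data (tozhizoz → totozhizoz) repeats the first consonant+vowel as a prefix (as does semit), so the same rule applies.
So lugiz → lulugiz.

lulugiz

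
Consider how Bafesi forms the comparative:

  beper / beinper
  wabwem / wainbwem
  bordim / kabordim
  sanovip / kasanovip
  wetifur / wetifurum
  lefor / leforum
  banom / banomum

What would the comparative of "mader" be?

mainder

wabwem and bordim both end in -m yet inflect differently (wainbwem, kabordim), so the final letter is not what conditions the rule; the last vowel is.
"mader" has last vowel 'e'. The stems whose last vowel is 'e' (beper → beinper, wabwem → wainbwem) insert -in- after the first vowel.
The other patterns: stems whose last vowel is 'i' add the prefix ka-; stems whose last vowel is 'o' or 'u' add -um.
So mader → mainder.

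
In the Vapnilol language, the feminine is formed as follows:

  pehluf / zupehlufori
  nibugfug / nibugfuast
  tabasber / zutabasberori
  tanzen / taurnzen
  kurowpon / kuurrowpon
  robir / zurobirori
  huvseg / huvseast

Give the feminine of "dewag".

dewaast

"dewag" ends in -g. The stems ending in -g (huvseg → huvseast, nibugfug → nibugfuast) drop the final letter and add -ast.
So dewag → dewaast.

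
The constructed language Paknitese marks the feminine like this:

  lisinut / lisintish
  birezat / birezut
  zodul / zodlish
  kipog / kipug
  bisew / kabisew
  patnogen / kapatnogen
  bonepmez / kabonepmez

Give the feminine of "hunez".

birezat and lisinut both end in -t yet inflect differently (birezut, lisintish), so the final letter is not what conditions the rule; the last vowel is.
"hunez" has last vowel 'e'. The stems whose last vowel is 'e' (bisew → kabisew, bonepmez → kabonepmez, patnogen → kapatnogen) add the prefix ka-.
The other patterns: stems whose last vowel is 'a' or 'o' change the last vowel to 'u'; stems whose last vowel is 'u' delete the last vowel and add -ish.
So hunez → kahunez.

kahunez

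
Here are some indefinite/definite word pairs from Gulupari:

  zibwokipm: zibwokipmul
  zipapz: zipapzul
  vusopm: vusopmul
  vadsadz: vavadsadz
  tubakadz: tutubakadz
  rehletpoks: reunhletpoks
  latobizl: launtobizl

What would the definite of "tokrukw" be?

tounkrukw

zipapz and vadsadz both end in -z yet inflect differently (zipapzul, vavadsadz), so the final letter is not what conditions the rule; the second-to-last letter is.
"tokrukw" has second-to-last letter 'k'. The one such stem in the data (rehletpoks → reunhletpoks) inserts -un- after the first vowel (as does latobizl), so the same rule applies.
So tokrukw → tounkrukw.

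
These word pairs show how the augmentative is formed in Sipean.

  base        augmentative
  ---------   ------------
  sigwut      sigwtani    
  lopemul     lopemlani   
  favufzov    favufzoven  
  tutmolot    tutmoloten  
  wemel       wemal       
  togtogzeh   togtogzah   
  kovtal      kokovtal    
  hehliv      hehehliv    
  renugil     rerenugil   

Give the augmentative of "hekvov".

hekvoven

sigwut and tutmolot both end in -t yet inflect differently (sigwtani, tutmoloten), so the final letter is not what conditions the rule; the last vowel is.
"hekvov" has last vowel 'o'. The stems whose last vowel is 'o' (favufzov → favufzoven, tutmolot → tutmoloten) add -en.
So hekvov → hekvoven.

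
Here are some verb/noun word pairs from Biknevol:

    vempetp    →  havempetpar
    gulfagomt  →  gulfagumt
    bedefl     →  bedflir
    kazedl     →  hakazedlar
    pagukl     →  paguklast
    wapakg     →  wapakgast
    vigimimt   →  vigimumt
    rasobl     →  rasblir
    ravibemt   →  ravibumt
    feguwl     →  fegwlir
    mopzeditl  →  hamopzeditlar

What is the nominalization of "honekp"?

mopzeditl and pagukl both end in -l yet inflect differently (hamopzeditlar, paguklast), so the final letter is not what conditions the rule; the second-to-last letter is.
"honekp" has second-to-last letter 'k'. The stems whose second-to-last letter is 'k' (wapakg → wapakgast, pagukl → paguklast) add -ast.
So honekp → honekpast.

honekpast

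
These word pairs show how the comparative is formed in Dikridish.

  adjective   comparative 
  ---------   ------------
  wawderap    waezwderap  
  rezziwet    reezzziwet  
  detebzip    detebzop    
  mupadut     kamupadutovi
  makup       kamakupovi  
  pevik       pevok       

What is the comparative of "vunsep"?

"vunsep" has last vowel 'e'. The one such stem in the data (rezziwet → reezzziwet) inserts -ez- after the first vowel (as does wawderap), so the same rule applies.
The other patterns: stems whose last vowel is 'u' add ka- … -ovi around the stem; stems whose last vowel is 'i' change the last vowel to 'o'.
So vunsep → vueznsep.

vueznsep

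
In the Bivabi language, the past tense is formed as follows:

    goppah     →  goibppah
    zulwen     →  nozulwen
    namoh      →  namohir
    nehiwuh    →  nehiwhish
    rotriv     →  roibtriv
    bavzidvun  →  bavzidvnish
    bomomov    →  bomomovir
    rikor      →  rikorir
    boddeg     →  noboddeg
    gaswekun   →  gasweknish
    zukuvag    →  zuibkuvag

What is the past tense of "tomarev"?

"tomarev" has last vowel 'e'. The stems whose last vowel is 'e' (zulwen → nozulwen, boddeg → noboddeg) add the prefix no-.
So tomarev → notomarev.

notomarev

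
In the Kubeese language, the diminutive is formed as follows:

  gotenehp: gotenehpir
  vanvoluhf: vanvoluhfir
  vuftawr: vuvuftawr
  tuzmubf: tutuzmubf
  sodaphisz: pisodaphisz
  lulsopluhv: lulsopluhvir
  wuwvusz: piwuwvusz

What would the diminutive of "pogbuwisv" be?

vanvoluhf and tuzmubf both end in -f yet inflect differently (vanvoluhfir, tutuzmubf), so the final letter is not what conditions the rule; the second-to-last letter is.
"pogbuwisv" has second-to-last letter 's'. The stems whose second-to-last letter is 's' (sodaphisz → pisodaphisz, wuwvusz → piwuwvusz) add the prefix pi-.
So pogbuwisv → pipogbuwisv.

pipogbuwisv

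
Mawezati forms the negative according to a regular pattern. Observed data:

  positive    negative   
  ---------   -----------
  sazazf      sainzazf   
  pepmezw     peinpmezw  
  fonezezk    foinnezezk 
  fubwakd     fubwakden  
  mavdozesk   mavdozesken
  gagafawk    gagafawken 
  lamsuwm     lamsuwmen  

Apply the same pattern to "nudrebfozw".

"nudrebfozw" has second-to-last letter 'z'. The stems whose second-to-last letter is 'z' (sazazf → sainzazf, pepmezw → peinpmezw, fonezezk → foinnezezk) insert -in- after the first vowel.
So nudrebfozw → nuindrebfozw.

nuindrebfozw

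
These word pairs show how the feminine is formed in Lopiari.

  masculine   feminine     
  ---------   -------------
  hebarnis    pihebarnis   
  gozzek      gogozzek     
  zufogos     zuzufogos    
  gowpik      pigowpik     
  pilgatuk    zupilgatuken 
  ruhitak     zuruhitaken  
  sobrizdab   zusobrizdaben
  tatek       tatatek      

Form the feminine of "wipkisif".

piwipkisif

pilgatuk and gowpik both end in -k yet inflect differently (zupilgatuken, pigowpik), so the final letter is not what conditions the rule; the last vowel is.
"wipkisif" has last vowel 'i'. The stems whose last vowel is 'i' (gowpik → pigowpik, hebarnis → pihebarnis) add the prefix pi-.
So wipkisif → piwipkisif.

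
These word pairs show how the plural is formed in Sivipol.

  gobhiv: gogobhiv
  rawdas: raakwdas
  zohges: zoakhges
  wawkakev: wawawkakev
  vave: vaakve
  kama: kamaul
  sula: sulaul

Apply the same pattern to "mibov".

wawkakev and zohges both have last vowel 'e' yet inflect differently (wawawkakev, zoakhges), so the last vowel is not what conditions the rule; the final letter is.
"mibov" ends in -v. The stems ending in -v (wawkakev → wawawkakev, gobhiv → gogobhiv) repeat the first consonant+vowel as a prefix.
So mibov → mimibov.

mimibov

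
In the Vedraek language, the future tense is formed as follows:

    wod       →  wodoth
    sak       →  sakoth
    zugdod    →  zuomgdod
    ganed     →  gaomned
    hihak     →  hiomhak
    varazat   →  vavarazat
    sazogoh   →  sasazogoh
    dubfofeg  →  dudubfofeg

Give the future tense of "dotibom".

dodotibom

"dotibom" has 3 vowels. The stems with 3 vowels (varazat → vavarazat, sazogoh → sasazogoh, dubfofeg → dudubfofeg) repeat the first consonant+vowel as a prefix.
The other patterns: stems with 1 vowel add -oth; stems with 2 vowels insert -om- after the first vowel.
So dotibom → dodotibom.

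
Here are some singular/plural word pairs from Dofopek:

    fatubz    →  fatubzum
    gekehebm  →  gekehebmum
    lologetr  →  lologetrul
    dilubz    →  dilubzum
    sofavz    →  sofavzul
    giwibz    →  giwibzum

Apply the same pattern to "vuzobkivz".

vuzobkivzul

fatubz and sofavz both end in -z yet inflect differently (fatubzum, sofavzul), so the final letter is not what conditions the rule; the second-to-last letter is.
"vuzobkivz" has second-to-last letter 'v'. The one such stem in the data (sofavz → sofavzul) adds -ul, so the same rule applies.
The other pattern: stems whose second-to-last letter is 'b' add -um.
So vuzobkivz → vuzobkivzul.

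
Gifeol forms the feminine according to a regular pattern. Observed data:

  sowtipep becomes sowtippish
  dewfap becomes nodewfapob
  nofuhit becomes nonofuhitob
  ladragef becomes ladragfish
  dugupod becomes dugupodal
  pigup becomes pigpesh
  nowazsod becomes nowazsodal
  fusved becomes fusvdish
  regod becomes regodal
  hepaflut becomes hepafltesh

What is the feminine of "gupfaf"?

nogupfafob

"gupfaf" has last vowel 'a'. The one such stem in the data (dewfap → nodewfapob) adds no- … -ob around the stem, so the same rule applies.
The other patterns: stems whose last vowel is 'e' delete the last vowel and add -ish; stems whose last vowel is 'o' add -al; stems whose last vowel is 'u' delete the last vowel and add -esh.
So gupfaf → nogupfafob.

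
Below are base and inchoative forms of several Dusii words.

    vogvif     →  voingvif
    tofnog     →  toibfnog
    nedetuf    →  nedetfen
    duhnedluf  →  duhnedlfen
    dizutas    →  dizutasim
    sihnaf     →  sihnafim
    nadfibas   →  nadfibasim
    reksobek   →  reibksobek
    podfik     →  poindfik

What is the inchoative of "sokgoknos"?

soibkgoknos

sihnaf and vogvif both end in -f yet inflect differently (sihnafim, voingvif), so the final letter is not what conditions the rule; the last vowel is.
"sokgoknos" has last vowel 'o'. The one such stem in the data (tofnog → toibfnog) inserts -ib- after the first vowel (as does reksobek), so the same rule applies.
The other patterns: stems whose last vowel is 'a' add -im; stems whose last vowel is 'i' insert -in- after the first vowel; stems whose last vowel is 'u' delete the last vowel and add -en.
So sokgoknos → soibkgoknos.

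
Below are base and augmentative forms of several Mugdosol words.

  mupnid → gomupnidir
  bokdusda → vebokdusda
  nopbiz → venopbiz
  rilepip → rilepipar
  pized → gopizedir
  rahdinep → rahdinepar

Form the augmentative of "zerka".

mupnid and rilepip both have last vowel 'i' yet inflect differently (gomupnidir, rilepipar), so the last vowel is not what conditions the rule; the final letter is.
"zerka" ends in -a. The one such stem in the data (bokdusda → vebokdusda) adds the prefix ve-, so the same rule applies.
So zerka → vezerka.

vezerka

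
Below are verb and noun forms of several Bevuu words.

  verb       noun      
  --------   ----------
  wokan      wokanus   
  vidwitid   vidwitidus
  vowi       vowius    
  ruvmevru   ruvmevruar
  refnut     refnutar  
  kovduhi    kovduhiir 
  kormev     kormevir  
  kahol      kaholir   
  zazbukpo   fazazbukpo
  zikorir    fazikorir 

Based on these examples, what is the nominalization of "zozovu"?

fazozovu

vowi and kovduhi both end in -i yet inflect differently (vowius, kovduhiir), so the final letter is not what conditions the rule; the first letter is.
"zozovu" begins with z-. The stems beginning with z- (zazbukpo → fazazbukpo, zikorir → fazikorir) add the prefix fa-.
The other patterns: stems beginning with v- or w- add -us; stems beginning with r- add -ar; stems beginning with k- add -ir.
So zozovu → fazozovu.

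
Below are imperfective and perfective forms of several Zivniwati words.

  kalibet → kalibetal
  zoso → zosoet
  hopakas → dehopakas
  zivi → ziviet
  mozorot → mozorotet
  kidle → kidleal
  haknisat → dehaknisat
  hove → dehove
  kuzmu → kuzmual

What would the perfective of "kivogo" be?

kivogoal

kalibet and haknisat both end in -t yet inflect differently (kalibetal, dehaknisat), so the final letter is not what conditions the rule; the first letter is.
"kivogo" begins with k-. The stems beginning with k- (kalibet → kalibetal, kidle → kidleal, kuzmu → kuzmual) add -al.
So kivogo → kivogoal.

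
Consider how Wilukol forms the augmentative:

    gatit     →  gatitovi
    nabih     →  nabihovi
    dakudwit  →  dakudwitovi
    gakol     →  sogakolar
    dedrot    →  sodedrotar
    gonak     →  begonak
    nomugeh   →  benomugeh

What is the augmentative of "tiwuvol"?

gatit and dedrot both end in -t yet inflect differently (gatitovi, sodedrotar), so the final letter is not what conditions the rule; the last vowel is.
"tiwuvol" has last vowel 'o'. The stems whose last vowel is 'o' (gakol → sogakolar, dedrot → sodedrotar) add so- … -ar around the stem.
The other patterns: stems whose last vowel is 'i' add -ovi; stems whose last vowel is 'a' or 'e' add the prefix be-.
So tiwuvol → sotiwuvolar.

sotiwuvolar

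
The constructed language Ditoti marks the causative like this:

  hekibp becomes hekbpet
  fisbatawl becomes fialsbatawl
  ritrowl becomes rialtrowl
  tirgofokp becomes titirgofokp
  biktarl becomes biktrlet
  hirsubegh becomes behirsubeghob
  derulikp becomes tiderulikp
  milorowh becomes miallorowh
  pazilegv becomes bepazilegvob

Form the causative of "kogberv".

kogbrvet

fisbatawl and biktarl both end in -l yet inflect differently (fialsbatawl, biktrlet), so the final letter is not what conditions the rule; the second-to-last letter is.
"kogberv" has second-to-last letter 'r'. The one such stem in the data (biktarl → biktrlet) deletes the last vowel and adds -et (as does hekibp), so the same rule applies.
The other patterns: stems whose second-to-last letter is 'w' insert -al- after the first vowel; stems whose second-to-last letter is 'k' add the prefix ti-; stems whose second-to-last letter is 'g' add be- … -ob around the stem.
So kogberv → kogbrvet.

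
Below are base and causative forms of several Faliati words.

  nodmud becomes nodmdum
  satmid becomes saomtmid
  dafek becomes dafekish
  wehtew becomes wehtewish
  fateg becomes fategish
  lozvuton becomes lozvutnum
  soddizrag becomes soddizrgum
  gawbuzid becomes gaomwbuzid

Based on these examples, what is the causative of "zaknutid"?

zaomknutid

"zaknutid" has last vowel 'i'. The stems whose last vowel is 'i' (satmid → saomtmid, gawbuzid → gaomwbuzid) insert -om- after the first vowel.
The other patterns: stems whose last vowel is 'e' add -ish; stems whose last vowel is 'a', 'o' or 'u' delete the last vowel and add -um.
So zaknutid → zaomknutid.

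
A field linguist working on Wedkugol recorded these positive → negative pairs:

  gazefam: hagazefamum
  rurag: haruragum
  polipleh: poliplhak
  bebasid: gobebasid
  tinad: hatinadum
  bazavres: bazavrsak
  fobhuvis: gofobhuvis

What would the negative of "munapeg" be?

munapgak

"munapeg" has last vowel 'e'. The stems whose last vowel is 'e' (polipleh → poliplhak, bazavres → bazavrsak) delete the last vowel and add -ak.
The other patterns: stems whose last vowel is 'a' add ha- … -um around the stem; stems whose last vowel is 'i' add the prefix go-.
So munapeg → munapgak.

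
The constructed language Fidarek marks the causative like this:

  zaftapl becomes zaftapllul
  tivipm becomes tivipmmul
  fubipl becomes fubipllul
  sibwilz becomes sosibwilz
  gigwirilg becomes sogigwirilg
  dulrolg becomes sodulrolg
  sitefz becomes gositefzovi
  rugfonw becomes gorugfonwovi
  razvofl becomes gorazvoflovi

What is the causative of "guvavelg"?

soguvavelg

sibwilz and sitefz both end in -z yet inflect differently (sosibwilz, gositefzovi), so the final letter is not what conditions the rule; the second-to-last letter is.
"guvavelg" has second-to-last letter 'l'. The stems whose second-to-last letter is 'l' (sibwilz → sosibwilz, gigwirilg → sogigwirilg, dulrolg → sodulrolg) add the prefix so-.
The other patterns: stems whose second-to-last letter is 'p' double the final consonant and add -ul; stems whose second-to-last letter is 'f' or 'n' add go- … -ovi around the stem.
So guvavelg → soguvavelg.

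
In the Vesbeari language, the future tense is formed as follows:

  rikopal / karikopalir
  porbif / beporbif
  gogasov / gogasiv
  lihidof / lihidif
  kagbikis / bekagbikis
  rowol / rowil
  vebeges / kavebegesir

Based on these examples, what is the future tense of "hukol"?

hukil

porbif and lihidof both end in -f yet inflect differently (beporbif, lihidif), so the final letter is not what conditions the rule; the last vowel is.
"hukol" has last vowel 'o'. The stems whose last vowel is 'o' (lihidof → lihidif, gogasov → gogasiv, rowol → rowil) change the last vowel to 'i'.
The other patterns: stems whose last vowel is 'i' add the prefix be-; stems whose last vowel is 'a' or 'e' add ka- … -ir around the stem.
So hukol → hukil.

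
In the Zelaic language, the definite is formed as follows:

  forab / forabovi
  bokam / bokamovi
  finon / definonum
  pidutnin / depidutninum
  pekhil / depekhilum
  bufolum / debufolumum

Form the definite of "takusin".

detakusinum

bokam and bufolum both end in -m yet inflect differently (bokamovi, debufolumum), so the final letter is not what conditions the rule; the last vowel is.
"takusin" has last vowel 'i'. The stems whose last vowel is 'i' (pidutnin → depidutninum, pekhil → depekhilum) add de- … -um around the stem.
The other pattern: stems whose last vowel is 'a' add -ovi.
So takusin → detakusinum.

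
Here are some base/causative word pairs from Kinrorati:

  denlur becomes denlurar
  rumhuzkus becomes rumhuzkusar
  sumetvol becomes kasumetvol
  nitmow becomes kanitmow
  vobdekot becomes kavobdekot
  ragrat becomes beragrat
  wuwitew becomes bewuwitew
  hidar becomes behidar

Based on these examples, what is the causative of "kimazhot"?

kakimazhot

vobdekot and ragrat both end in -t yet inflect differently (kavobdekot, beragrat), so the final letter is not what conditions the rule; the last vowel is.
"kimazhot" has last vowel 'o'. The stems whose last vowel is 'o' (sumetvol → kasumetvol, nitmow → kanitmow, vobdekot → kavobdekot) add the prefix ka-.
The other patterns: stems whose last vowel is 'u' add -ar; stems whose last vowel is 'a' or 'e' add the prefix be-.
So kimazhot → kakimazhot.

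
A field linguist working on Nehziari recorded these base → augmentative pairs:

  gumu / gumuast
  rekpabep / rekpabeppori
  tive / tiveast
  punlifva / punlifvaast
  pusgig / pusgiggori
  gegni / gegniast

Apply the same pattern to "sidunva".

"sidunva" ends in a vowel. The stems ending in a vowel (tive → tiveast, gumu → gumuast, punlifva → punlifvaast) add -ast.
So sidunva → sidunvaast.

sidunvaast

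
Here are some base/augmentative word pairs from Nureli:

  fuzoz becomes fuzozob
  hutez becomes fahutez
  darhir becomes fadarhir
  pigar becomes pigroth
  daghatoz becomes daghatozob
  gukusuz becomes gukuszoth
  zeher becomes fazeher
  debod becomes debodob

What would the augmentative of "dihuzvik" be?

"dihuzvik" has last vowel 'i'. The one such stem in the data (darhir → fadarhir) adds the prefix fa-, so the same rule applies.
So dihuzvik → fadihuzvik.

fadihuzvik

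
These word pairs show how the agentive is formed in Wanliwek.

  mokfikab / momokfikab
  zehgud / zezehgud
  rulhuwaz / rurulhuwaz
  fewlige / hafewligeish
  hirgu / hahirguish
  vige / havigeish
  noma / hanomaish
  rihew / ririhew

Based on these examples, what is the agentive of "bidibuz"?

"bidibuz" ends in a consonant. The stems ending in a consonant (rulhuwaz → rurulhuwaz, rihew → ririhew, mokfikab → momokfikab) repeat the first consonant+vowel as a prefix.
So bidibuz → bibidibuz.

bibidibuz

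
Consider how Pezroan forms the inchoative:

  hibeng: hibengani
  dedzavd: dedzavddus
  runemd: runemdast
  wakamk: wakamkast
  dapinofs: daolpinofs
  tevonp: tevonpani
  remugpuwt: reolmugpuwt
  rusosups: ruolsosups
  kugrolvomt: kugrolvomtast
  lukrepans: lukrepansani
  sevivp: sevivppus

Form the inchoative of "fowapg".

"fowapg" has second-to-last letter 'p'. The one such stem in the data (rusosups → ruolsosups) inserts -ol- after the first vowel (as do dapinofs, remugpuwt), so the same rule applies.
The other patterns: stems whose second-to-last letter is 'm' add -ast; stems whose second-to-last letter is 'v' double the final consonant and add -us; stems whose second-to-last letter is 'n' add -ani.
So fowapg → foolwapg.

foolwapg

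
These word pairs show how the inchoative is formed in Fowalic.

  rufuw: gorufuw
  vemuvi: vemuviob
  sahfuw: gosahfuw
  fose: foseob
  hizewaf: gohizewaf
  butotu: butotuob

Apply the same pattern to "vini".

viniob

butotu and rufuw both have last vowel 'u' yet inflect differently (butotuob, gorufuw), so the last vowel is not what conditions the rule; whether the stem ends in a vowel or a consonant is.
"vini" ends in a vowel. The stems ending in a vowel (fose → foseob, vemuvi → vemuviob, butotu → butotuob) add -ob.
The other pattern: stems ending in a consonant add the prefix go-.
So vini → viniob.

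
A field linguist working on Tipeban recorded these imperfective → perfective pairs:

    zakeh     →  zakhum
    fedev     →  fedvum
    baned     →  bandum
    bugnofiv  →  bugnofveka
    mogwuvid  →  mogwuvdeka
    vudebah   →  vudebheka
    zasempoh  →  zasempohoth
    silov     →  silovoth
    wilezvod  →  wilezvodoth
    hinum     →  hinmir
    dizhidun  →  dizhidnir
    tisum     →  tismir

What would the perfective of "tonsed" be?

fedev and bugnofiv both end in -v yet inflect differently (fedvum, bugnofveka), so the final letter is not what conditions the rule; the last vowel is.
"tonsed" has last vowel 'e'. The stems whose last vowel is 'e' (zakeh → zakhum, fedev → fedvum, baned → bandum) delete the last vowel and add -um.
The other patterns: stems whose last vowel is 'a' or 'i' delete the last vowel and add -eka; stems whose last vowel is 'o' add -oth; stems whose last vowel is 'u' delete the last vowel and add -ir.
So tonsed → tonsdum.

tonsdum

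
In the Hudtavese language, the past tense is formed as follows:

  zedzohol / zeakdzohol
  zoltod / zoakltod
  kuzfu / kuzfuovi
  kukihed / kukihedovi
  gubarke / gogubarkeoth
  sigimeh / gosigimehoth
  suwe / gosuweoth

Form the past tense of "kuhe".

zoltod and kukihed both end in -d yet inflect differently (zoakltod, kukihedovi), so the final letter is not what conditions the rule; the first letter is.
"kuhe" begins with k-. The stems beginning with k- (kuzfu → kuzfuovi, kukihed → kukihedovi) add -ovi.
The other patterns: stems beginning with z- insert -ak- after the first vowel; stems beginning with g- or s- add go- … -oth around the stem.
So kuhe → kuheovi.

kuheovi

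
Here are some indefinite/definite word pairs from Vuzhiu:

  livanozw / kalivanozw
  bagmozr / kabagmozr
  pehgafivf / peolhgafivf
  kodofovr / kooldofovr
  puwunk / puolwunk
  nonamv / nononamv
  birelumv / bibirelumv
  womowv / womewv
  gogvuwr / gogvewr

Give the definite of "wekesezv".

bagmozr and kodofovr both end in -r yet inflect differently (kabagmozr, kooldofovr), so the final letter is not what conditions the rule; the second-to-last letter is.
"wekesezv" has second-to-last letter 'z'. The stems whose second-to-last letter is 'z' (livanozw → kalivanozw, bagmozr → kabagmozr) add the prefix ka-.
So wekesezv → kawekesezv.

kawekesezv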